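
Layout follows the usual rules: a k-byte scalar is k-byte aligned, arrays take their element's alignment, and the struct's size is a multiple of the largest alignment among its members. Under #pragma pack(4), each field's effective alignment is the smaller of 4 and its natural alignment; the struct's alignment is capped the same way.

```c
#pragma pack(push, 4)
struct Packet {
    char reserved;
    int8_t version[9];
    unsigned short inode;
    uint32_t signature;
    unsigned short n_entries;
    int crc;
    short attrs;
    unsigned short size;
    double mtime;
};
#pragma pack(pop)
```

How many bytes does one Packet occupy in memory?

@0: reserved [1B, align 1] → 1
@1: version [9B, align 1] → 10
@10: inode [2B, align 2] → 12
@12: signature [4B, align 4] → 16
@16: n_entries [2B, align 2] → 18
+2 pad (align 4)
@20: crc [4B, align 4] → 24
@24: attrs [2B, align 2] → 26
@26: size [2B, align 2] → 28
@28: mtime [8B, align 4] → 36
size 36, align 4

36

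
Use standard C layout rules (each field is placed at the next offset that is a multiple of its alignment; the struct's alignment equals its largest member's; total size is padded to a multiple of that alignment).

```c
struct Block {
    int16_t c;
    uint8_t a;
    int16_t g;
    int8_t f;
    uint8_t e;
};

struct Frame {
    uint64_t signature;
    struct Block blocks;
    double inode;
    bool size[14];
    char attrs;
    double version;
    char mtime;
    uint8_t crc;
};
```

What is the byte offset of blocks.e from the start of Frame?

Block: c at 0 (size 2, align 2) → ends 2; a at 2 (size 1, align 1) → ends 3; pad 1 to align 2 for g; g at 4 (size 2, align 2) → ends 6; f at 6 (size 1, align 1) → ends 7; e at 7 (size 1, align 1) → ends 8; total 8 bytes, alignment 2
signature at 0 (size 8, align 8) → ends 8
blocks at 8 (size 8, align 2) → ends 16
within Block: e at 7
8 + 7 = 15

15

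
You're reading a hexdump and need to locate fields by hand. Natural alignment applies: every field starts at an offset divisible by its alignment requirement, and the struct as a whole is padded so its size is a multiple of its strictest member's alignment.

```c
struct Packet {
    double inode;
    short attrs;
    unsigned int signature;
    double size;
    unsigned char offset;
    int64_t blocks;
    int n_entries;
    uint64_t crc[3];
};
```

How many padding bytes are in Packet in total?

13

0..8  inode  (8B, 8-aligned)
8..10  attrs  (2B, 2-aligned)
10..12  -- padding (2B)
12..16  signature  (4B, 4-aligned)
16..24  size  (8B, 8-aligned)
24..25  offset  (1B, 1-aligned)
25..32  -- padding (7B)
32..40  blocks  (8B, 8-aligned)
40..44  n_entries  (4B, 4-aligned)
44..48  -- padding (4B)
48..72  crc  (24B, 8-aligned)
sizeof = 72, alignof = 8
data bytes 59, size 72 → padding 13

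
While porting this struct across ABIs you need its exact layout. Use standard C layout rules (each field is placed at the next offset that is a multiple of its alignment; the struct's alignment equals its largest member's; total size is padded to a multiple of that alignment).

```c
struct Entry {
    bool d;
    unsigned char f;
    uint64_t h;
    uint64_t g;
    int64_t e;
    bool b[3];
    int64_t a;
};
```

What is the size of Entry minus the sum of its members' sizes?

11

@0: d [1B, align 1] → 1
@1: f [1B, align 1] → 2
+6 pad (align 8)
@8: h [8B, align 8] → 16
@16: g [8B, align 8] → 24
@24: e [8B, align 8] → 32
@32: b [3B, align 1] → 35
+5 pad (align 8)
@40: a [8B, align 8] → 48
size 48, align 8
data bytes 37, size 48 → padding 11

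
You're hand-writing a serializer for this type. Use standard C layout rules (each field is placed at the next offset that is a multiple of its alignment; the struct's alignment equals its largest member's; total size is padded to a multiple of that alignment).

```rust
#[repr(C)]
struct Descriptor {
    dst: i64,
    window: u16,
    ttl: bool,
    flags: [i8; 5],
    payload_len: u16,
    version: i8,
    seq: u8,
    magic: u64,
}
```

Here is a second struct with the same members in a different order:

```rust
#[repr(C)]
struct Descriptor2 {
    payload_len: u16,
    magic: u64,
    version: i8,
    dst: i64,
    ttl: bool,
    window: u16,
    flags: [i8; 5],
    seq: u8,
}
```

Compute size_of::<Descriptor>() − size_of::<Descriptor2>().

-16

dst at 0 (size 8, align 8) → ends 8
window at 8 (size 2, align 2) → ends 10
ttl at 10 (size 1, align 1) → ends 11
flags at 11 (size 5, align 1) → ends 16
payload_len at 16 (size 2, align 2) → ends 18
version at 18 (size 1, align 1) → ends 19
seq at 19 (size 1, align 1) → ends 20
pad 4 to align 8 for magic
magic at 24 (size 8, align 8) → ends 32
total 32 bytes, alignment 8
— Descriptor2 —
payload_len at 0 (size 2, align 2) → ends 2
pad 6 to align 8 for magic
magic at 8 (size 8, align 8) → ends 16
version at 16 (size 1, align 1) → ends 17
pad 7 to align 8 for dst
dst at 24 (size 8, align 8) → ends 32
ttl at 32 (size 1, align 1) → ends 33
pad 1 to align 2 for window
window at 34 (size 2, align 2) → ends 36
flags at 36 (size 5, align 1) → ends 41
seq at 41 (size 1, align 1) → ends 42
tail pad 6 to reach multiple of 8
total 48 bytes, alignment 8
32 − 48 = -16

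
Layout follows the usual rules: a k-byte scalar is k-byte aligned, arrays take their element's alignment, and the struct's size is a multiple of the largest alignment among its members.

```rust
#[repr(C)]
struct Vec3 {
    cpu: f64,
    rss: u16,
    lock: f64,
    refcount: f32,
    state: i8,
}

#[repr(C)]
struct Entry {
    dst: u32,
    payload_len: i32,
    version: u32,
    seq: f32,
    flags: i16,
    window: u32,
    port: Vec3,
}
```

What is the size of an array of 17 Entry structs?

952

Vec3: 0..8  cpu  (8B, 8-aligned); 8..10  rss  (2B, 2-aligned); 10..16  -- padding (6B); 16..24  lock  (8B, 8-aligned); 24..28  refcount  (4B, 4-aligned); 28..29  state  (1B, 1-aligned); 29..32  -- tail padding (3B); sizeof = 32, alignof = 8
0..4  dst  (4B, 4-aligned)
4..8  payload_len  (4B, 4-aligned)
8..12  version  (4B, 4-aligned)
12..16  seq  (4B, 4-aligned)
16..18  flags  (2B, 2-aligned)
18..20  -- padding (2B)
20..24  window  (4B, 4-aligned)
24..56  port  (32B, 8-aligned)
sizeof = 56, alignof = 8
array of 17: 17 × 56 = 952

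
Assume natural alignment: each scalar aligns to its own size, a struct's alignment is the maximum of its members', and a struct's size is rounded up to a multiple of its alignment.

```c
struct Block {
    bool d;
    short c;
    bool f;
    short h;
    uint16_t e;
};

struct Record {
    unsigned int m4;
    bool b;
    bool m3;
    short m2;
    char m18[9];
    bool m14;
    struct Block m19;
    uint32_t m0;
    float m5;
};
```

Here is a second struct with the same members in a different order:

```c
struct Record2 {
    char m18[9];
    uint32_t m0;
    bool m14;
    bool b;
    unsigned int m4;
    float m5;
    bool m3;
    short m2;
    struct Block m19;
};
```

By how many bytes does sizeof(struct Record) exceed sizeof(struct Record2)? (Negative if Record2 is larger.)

Block: d at 0 (size 1, align 1) → ends 1; pad 1 to align 2 for c; c at 2 (size 2, align 2) → ends 4; f at 4 (size 1, align 1) → ends 5; pad 1 to align 2 for h; h at 6 (size 2, align 2) → ends 8; e at 8 (size 2, align 2) → ends 10; total 10 bytes, alignment 2
m4 at 0 (size 4, align 4) → ends 4
b at 4 (size 1, align 1) → ends 5
m3 at 5 (size 1, align 1) → ends 6
m2 at 6 (size 2, align 2) → ends 8
m18 at 8 (size 9, align 1) → ends 17
m14 at 17 (size 1, align 1) → ends 18
m19 at 18 (size 10, align 2) → ends 28
m0 at 28 (size 4, align 4) → ends 32
m5 at 32 (size 4, align 4) → ends 36
total 36 bytes, alignment 4
— Record2 —
m18 at 0 (size 9, align 1) → ends 9
pad 3 to align 4 for m0
m0 at 12 (size 4, align 4) → ends 16
m14 at 16 (size 1, align 1) → ends 17
b at 17 (size 1, align 1) → ends 18
pad 2 to align 4 for m4
m4 at 20 (size 4, align 4) → ends 24
m5 at 24 (size 4, align 4) → ends 28
m3 at 28 (size 1, align 1) → ends 29
pad 1 to align 2 for m2
m2 at 30 (size 2, align 2) → ends 32
m19 at 32 (size 10, align 2) → ends 42
tail pad 2 to reach multiple of 4
total 44 bytes, alignment 4
36 − 44 = -8

-8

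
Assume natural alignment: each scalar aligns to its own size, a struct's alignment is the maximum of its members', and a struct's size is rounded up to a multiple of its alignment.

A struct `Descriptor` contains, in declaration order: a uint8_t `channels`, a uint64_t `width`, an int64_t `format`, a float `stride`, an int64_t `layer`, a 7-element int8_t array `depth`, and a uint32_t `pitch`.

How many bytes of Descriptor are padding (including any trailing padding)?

0..1  channels  (1B, 1-aligned)
1..8  -- padding (7B)
8..16  width  (8B, 8-aligned)
16..24  format  (8B, 8-aligned)
24..28  stride  (4B, 4-aligned)
28..32  -- padding (4B)
32..40  layer  (8B, 8-aligned)
40..47  depth  (7B, 1-aligned)
47..48  -- padding (1B)
48..52  pitch  (4B, 4-aligned)
52..56  -- tail padding (4B)
sizeof = 56, alignof = 8
data bytes 40, size 56 → padding 16

16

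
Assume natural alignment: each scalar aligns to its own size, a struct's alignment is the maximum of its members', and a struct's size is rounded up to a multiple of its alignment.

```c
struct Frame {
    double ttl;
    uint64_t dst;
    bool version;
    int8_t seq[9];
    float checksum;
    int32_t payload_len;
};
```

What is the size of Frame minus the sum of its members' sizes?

6

@0: ttl [8B, align 8] → 8
@8: dst [8B, align 8] → 16
@16: version [1B, align 1] → 17
@17: seq [9B, align 1] → 26
+2 pad (align 4)
@28: checksum [4B, align 4] → 32
@32: payload_len [4B, align 4] → 36
+4 tail pad (align 8)
size 40, align 8
data bytes 34, size 40 → padding 6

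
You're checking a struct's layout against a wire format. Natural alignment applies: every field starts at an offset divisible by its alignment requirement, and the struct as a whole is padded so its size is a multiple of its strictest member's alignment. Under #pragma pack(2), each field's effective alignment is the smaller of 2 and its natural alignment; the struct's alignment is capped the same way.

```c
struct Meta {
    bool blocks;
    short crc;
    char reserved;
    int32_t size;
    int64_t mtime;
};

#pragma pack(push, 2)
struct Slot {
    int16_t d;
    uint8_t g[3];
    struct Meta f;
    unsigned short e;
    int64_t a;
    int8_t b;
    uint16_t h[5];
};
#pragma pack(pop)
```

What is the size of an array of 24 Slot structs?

Meta: @0: blocks [1B, align 1] → 1; +1 pad (align 2); @2: crc [2B, align 2] → 4; @4: reserved [1B, align 1] → 5; +3 pad (align 4); @8: size [4B, align 4] → 12; +4 pad (align 8); @16: mtime [8B, align 8] → 24; size 24, align 8
@0: d [2B, align 2] → 2
@2: g [3B, align 1] → 5
+1 pad (align 2)
@6: f [24B, align 2] → 30
@30: e [2B, align 2] → 32
@32: a [8B, align 2] → 40
@40: b [1B, align 1] → 41
+1 pad (align 2)
@42: h [10B, align 2] → 52
size 52, align 2
array of 24: 24 × 52 = 1248

1248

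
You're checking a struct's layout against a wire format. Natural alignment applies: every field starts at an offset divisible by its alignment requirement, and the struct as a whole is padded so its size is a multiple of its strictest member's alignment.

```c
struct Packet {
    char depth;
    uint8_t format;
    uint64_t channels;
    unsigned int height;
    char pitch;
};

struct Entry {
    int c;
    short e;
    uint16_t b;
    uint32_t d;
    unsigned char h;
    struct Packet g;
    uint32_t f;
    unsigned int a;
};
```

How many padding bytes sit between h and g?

Packet: 0..1  depth  (1B, 1-aligned); 1..2  format  (1B, 1-aligned); 2..8  -- padding (6B); 8..16  channels  (8B, 8-aligned); 16..20  height  (4B, 4-aligned); 20..21  pitch  (1B, 1-aligned); 21..24  -- tail padding (3B); sizeof = 24, alignof = 8
0..4  c  (4B, 4-aligned)
4..6  e  (2B, 2-aligned)
6..8  b  (2B, 2-aligned)
8..12  d  (4B, 4-aligned)
12..13  h  (1B, 1-aligned)
13..16  -- padding (3B)
16..40  g  (24B, 8-aligned)

3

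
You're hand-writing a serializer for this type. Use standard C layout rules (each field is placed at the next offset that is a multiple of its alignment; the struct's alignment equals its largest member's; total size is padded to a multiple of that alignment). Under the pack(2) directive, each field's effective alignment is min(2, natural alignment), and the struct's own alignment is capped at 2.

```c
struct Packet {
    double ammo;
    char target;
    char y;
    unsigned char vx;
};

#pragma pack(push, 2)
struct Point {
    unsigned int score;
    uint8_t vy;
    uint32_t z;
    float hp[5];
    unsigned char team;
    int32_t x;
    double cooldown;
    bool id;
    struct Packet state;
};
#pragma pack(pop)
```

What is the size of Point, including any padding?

62

Packet: 0..8  ammo  (8B, 8-aligned); 8..9  target  (1B, 1-aligned); 9..10  y  (1B, 1-aligned); 10..11  vx  (1B, 1-aligned); 11..16  -- tail padding (5B); sizeof = 16, alignof = 8
0..4  score  (4B, 2-aligned)
4..5  vy  (1B, 1-aligned)
5..6  -- padding (1B)
6..10  z  (4B, 2-aligned)
10..30  hp  (20B, 2-aligned)
30..31  team  (1B, 1-aligned)
31..32  -- padding (1B)
32..36  x  (4B, 2-aligned)
36..44  cooldown  (8B, 2-aligned)
44..45  id  (1B, 1-aligned)
45..46  -- padding (1B)
46..62  state  (16B, 2-aligned)
sizeof = 62, alignof = 2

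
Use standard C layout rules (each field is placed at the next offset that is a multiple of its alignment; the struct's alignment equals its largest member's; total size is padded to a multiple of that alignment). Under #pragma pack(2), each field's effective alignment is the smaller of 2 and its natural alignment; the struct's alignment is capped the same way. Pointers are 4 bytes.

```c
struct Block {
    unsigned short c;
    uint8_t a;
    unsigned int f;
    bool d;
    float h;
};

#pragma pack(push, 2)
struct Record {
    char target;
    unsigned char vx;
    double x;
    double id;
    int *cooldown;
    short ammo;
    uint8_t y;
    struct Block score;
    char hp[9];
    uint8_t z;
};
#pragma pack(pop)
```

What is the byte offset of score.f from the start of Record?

Block: 0..2  c  (2B, 2-aligned); 2..3  a  (1B, 1-aligned); 3..4  -- padding (1B); 4..8  f  (4B, 4-aligned); 8..9  d  (1B, 1-aligned); 9..12  -- padding (3B); 12..16  h  (4B, 4-aligned); sizeof = 16, alignof = 4
0..1  target  (1B, 1-aligned)
1..2  vx  (1B, 1-aligned)
2..10  x  (8B, 2-aligned)
10..18  id  (8B, 2-aligned)
18..22  cooldown  (4B, 2-aligned)
22..24  ammo  (2B, 2-aligned)
24..25  y  (1B, 1-aligned)
25..26  -- padding (1B)
26..42  score  (16B, 2-aligned)
within Block: f at 4
26 + 4 = 30

30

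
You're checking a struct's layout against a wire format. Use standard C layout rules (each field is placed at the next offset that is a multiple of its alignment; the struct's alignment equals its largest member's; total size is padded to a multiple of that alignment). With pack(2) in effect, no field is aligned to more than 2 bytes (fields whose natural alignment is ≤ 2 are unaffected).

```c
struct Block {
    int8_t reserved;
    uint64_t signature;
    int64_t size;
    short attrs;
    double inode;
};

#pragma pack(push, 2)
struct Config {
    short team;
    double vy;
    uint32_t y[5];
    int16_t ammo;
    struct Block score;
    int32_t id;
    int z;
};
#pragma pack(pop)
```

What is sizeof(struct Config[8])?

640

Block: reserved at 0 (size 1, align 1) → ends 1; pad 7 to align 8 for signature; signature at 8 (size 8, align 8) → ends 16; size at 16 (size 8, align 8) → ends 24; attrs at 24 (size 2, align 2) → ends 26; pad 6 to align 8 for inode; inode at 32 (size 8, align 8) → ends 40; total 40 bytes, alignment 8
team at 0 (size 2, align 2) → ends 2
vy at 2 (size 8, align 2) → ends 10
y at 10 (size 20, align 2) → ends 30
ammo at 30 (size 2, align 2) → ends 32
score at 32 (size 40, align 2) → ends 72
id at 72 (size 4, align 2) → ends 76
z at 76 (size 4, align 2) → ends 80
total 80 bytes, alignment 2
array of 8: 8 × 80 = 640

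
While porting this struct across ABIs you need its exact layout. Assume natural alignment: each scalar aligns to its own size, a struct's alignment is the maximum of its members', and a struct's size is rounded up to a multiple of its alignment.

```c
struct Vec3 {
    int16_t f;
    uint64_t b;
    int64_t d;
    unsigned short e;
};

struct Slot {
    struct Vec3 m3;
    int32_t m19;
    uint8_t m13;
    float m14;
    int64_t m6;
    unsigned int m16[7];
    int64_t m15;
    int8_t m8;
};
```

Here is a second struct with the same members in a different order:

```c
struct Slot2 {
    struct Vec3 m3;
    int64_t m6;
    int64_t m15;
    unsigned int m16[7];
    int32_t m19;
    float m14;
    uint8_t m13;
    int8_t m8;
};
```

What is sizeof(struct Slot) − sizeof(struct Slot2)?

16

Vec3: @0: f [2B, align 2] → 2; +6 pad (align 8); @8: b [8B, align 8] → 16; @16: d [8B, align 8] → 24; @24: e [2B, align 2] → 26; +6 tail pad (align 8); size 32, align 8
@0: m3 [32B, align 8] → 32
@32: m19 [4B, align 4] → 36
@36: m13 [1B, align 1] → 37
+3 pad (align 4)
@40: m14 [4B, align 4] → 44
+4 pad (align 8)
@48: m6 [8B, align 8] → 56
@56: m16 [28B, align 4] → 84
+4 pad (align 8)
@88: m15 [8B, align 8] → 96
@96: m8 [1B, align 1] → 97
+7 tail pad (align 8)
size 104, align 8
— Slot2 —
@0: m3 [32B, align 8] → 32
@32: m6 [8B, align 8] → 40
@40: m15 [8B, align 8] → 48
@48: m16 [28B, align 4] → 76
@76: m19 [4B, align 4] → 80
@80: m14 [4B, align 4] → 84
@84: m13 [1B, align 1] → 85
@85: m8 [1B, align 1] → 86
+2 tail pad (align 8)
size 88, align 8
104 − 88 = 16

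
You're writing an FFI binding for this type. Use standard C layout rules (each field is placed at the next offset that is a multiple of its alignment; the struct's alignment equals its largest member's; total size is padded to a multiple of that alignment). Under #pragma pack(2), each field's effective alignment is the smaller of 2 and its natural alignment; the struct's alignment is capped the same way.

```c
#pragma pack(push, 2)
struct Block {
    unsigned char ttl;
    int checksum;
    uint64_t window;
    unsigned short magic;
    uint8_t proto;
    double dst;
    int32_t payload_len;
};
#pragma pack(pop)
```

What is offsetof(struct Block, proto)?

ttl at 0 (size 1, align 1) → ends 1
pad 1 to align 2 for checksum
checksum at 2 (size 4, align 2) → ends 6
window at 6 (size 8, align 2) → ends 14
magic at 14 (size 2, align 2) → ends 16
proto at 16 (size 1, align 1) → ends 17

16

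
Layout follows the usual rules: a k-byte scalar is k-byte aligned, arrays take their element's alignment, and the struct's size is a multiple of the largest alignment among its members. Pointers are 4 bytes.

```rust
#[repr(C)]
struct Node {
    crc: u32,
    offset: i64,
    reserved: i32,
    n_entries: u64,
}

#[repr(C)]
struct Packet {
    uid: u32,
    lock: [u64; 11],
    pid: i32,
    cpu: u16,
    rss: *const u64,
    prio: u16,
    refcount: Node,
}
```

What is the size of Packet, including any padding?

Node: 0..4  crc  (4B, 4-aligned); 4..8  -- padding (4B); 8..16  offset  (8B, 8-aligned); 16..20  reserved  (4B, 4-aligned); 20..24  -- padding (4B); 24..32  n_entries  (8B, 8-aligned); sizeof = 32, alignof = 8
0..4  uid  (4B, 4-aligned)
4..8  -- padding (4B)
8..96  lock  (88B, 8-aligned)
96..100  pid  (4B, 4-aligned)
100..102  cpu  (2B, 2-aligned)
102..104  -- padding (2B)
104..108  rss  (4B, 4-aligned)
108..110  prio  (2B, 2-aligned)
110..112  -- padding (2B)
112..144  refcount  (32B, 8-aligned)
sizeof = 144, alignof = 8

144 bytes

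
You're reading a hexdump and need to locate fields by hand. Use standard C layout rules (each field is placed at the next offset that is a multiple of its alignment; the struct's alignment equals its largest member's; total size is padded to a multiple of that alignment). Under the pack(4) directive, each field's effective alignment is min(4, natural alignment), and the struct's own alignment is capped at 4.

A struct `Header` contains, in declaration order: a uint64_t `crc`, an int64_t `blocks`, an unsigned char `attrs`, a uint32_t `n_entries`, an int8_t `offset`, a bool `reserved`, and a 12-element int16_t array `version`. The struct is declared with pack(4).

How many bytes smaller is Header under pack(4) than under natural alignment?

4

natural layout:
  crc at 0 (size 8, align 8) → ends 8
  blocks at 8 (size 8, align 8) → ends 16
  attrs at 16 (size 1, align 1) → ends 17
  pad 3 to align 4 for n_entries
  n_entries at 20 (size 4, align 4) → ends 24
  offset at 24 (size 1, align 1) → ends 25
  reserved at 25 (size 1, align 1) → ends 26
  version at 26 (size 24, align 2) → ends 50
  tail pad 6 to reach multiple of 8
  total 56 bytes, alignment 8
packed(4) layout:
  crc at 0 (size 8, align 4) → ends 8
  blocks at 8 (size 8, align 4) → ends 16
  attrs at 16 (size 1, align 1) → ends 17
  pad 3 to align 4 for n_entries
  n_entries at 20 (size 4, align 4) → ends 24
  offset at 24 (size 1, align 1) → ends 25
  reserved at 25 (size 1, align 1) → ends 26
  version at 26 (size 24, align 2) → ends 50
  tail pad 2 to reach multiple of 4
  total 52 bytes, alignment 4
56 − 52 = 4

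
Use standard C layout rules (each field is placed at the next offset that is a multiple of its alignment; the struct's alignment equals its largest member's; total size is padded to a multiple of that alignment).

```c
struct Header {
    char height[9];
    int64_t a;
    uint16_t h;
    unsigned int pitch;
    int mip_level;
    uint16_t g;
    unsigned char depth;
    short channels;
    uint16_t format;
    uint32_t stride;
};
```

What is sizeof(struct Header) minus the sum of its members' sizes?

10

@0: height [9B, align 1] → 9
+7 pad (align 8)
@16: a [8B, align 8] → 24
@24: h [2B, align 2] → 26
+2 pad (align 4)
@28: pitch [4B, align 4] → 32
@32: mip_level [4B, align 4] → 36
@36: g [2B, align 2] → 38
@38: depth [1B, align 1] → 39
+1 pad (align 2)
@40: channels [2B, align 2] → 42
@42: format [2B, align 2] → 44
@44: stride [4B, align 4] → 48
size 48, align 8
data bytes 38, size 48 → padding 10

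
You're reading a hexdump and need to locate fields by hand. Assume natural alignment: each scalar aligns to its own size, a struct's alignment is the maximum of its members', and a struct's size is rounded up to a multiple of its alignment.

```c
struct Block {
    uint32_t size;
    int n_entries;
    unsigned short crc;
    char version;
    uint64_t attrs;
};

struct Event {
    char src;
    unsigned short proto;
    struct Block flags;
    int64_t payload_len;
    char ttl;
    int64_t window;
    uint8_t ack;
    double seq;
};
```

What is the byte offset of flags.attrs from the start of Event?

Block: 0..4  size  (4B, 4-aligned); 4..8  n_entries  (4B, 4-aligned); 8..10  crc  (2B, 2-aligned); 10..11  version  (1B, 1-aligned); 11..16  -- padding (5B); 16..24  attrs  (8B, 8-aligned); sizeof = 24, alignof = 8
0..1  src  (1B, 1-aligned)
1..2  -- padding (1B)
2..4  proto  (2B, 2-aligned)
4..8  -- padding (4B)
8..32  flags  (24B, 8-aligned)
within Block: attrs at 16
8 + 16 = 24

24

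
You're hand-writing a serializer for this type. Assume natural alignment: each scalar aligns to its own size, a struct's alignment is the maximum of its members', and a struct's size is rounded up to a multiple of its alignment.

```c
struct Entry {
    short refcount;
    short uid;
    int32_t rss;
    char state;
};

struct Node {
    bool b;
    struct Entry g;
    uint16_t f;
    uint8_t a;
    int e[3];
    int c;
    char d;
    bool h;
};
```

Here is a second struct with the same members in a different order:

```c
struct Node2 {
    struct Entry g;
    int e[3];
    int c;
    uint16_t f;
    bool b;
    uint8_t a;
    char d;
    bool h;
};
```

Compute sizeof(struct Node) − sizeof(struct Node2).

Entry: 0..2  refcount  (2B, 2-aligned); 2..4  uid  (2B, 2-aligned); 4..8  rss  (4B, 4-aligned); 8..9  state  (1B, 1-aligned); 9..12  -- tail padding (3B); sizeof = 12, alignof = 4
0..1  b  (1B, 1-aligned)
1..4  -- padding (3B)
4..16  g  (12B, 4-aligned)
16..18  f  (2B, 2-aligned)
18..19  a  (1B, 1-aligned)
19..20  -- padding (1B)
20..32  e  (12B, 4-aligned)
32..36  c  (4B, 4-aligned)
36..37  d  (1B, 1-aligned)
37..38  h  (1B, 1-aligned)
38..40  -- tail padding (2B)
sizeof = 40, alignof = 4
— Node2 —
0..12  g  (12B, 4-aligned)
12..24  e  (12B, 4-aligned)
24..28  c  (4B, 4-aligned)
28..30  f  (2B, 2-aligned)
30..31  b  (1B, 1-aligned)
31..32  a  (1B, 1-aligned)
32..33  d  (1B, 1-aligned)
33..34  h  (1B, 1-aligned)
34..36  -- tail padding (2B)
sizeof = 36, alignof = 4
40 − 36 = 4

4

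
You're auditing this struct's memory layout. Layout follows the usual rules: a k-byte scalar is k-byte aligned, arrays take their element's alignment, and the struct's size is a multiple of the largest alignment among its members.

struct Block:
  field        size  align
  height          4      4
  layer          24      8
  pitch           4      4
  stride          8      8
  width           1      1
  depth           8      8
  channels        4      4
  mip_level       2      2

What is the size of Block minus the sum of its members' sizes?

17

0..4  height  (4B, 4-aligned)
4..8  -- padding (4B)
8..32  layer  (24B, 8-aligned)
32..36  pitch  (4B, 4-aligned)
36..40  -- padding (4B)
40..48  stride  (8B, 8-aligned)
48..49  width  (1B, 1-aligned)
49..56  -- padding (7B)
56..64  depth  (8B, 8-aligned)
64..68  channels  (4B, 4-aligned)
68..70  mip_level  (2B, 2-aligned)
70..72  -- tail padding (2B)
sizeof = 72, alignof = 8
data bytes 55, size 72 → padding 17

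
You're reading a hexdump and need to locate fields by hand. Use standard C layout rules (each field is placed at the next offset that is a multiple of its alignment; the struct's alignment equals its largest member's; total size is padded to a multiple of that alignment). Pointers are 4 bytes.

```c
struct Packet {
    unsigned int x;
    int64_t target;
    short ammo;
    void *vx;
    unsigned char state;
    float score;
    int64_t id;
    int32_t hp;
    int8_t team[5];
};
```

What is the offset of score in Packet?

28

x at 0 (size 4, align 4) → ends 4
pad 4 to align 8 for target
target at 8 (size 8, align 8) → ends 16
ammo at 16 (size 2, align 2) → ends 18
pad 2 to align 4 for vx
vx at 20 (size 4, align 4) → ends 24
state at 24 (size 1, align 1) → ends 25
pad 3 to align 4 for score
score at 28 (size 4, align 4) → ends 32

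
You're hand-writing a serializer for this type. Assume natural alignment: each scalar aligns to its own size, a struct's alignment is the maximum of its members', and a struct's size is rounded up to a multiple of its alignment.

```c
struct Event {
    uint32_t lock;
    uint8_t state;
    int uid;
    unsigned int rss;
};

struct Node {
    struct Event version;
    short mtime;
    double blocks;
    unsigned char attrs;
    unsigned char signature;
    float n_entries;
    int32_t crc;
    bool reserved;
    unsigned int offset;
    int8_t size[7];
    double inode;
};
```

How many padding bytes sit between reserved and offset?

Event: @0: lock [4B, align 4] → 4; @4: state [1B, align 1] → 5; +3 pad (align 4); @8: uid [4B, align 4] → 12; @12: rss [4B, align 4] → 16; size 16, align 4
@0: version [16B, align 4] → 16
@16: mtime [2B, align 2] → 18
+6 pad (align 8)
@24: blocks [8B, align 8] → 32
@32: attrs [1B, align 1] → 33
@33: signature [1B, align 1] → 34
+2 pad (align 4)
@36: n_entries [4B, align 4] → 40
@40: crc [4B, align 4] → 44
@44: reserved [1B, align 1] → 45
+3 pad (align 4)
@48: offset [4B, align 4] → 52

3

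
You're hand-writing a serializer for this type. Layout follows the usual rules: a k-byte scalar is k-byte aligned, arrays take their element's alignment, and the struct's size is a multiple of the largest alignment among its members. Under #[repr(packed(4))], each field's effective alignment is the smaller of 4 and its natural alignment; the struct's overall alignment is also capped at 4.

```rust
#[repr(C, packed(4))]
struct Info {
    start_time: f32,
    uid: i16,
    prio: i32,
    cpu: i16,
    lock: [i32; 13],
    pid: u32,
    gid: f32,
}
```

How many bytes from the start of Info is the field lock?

0..4  start_time  (4B, 4-aligned)
4..6  uid  (2B, 2-aligned)
6..8  -- padding (2B)
8..12  prio  (4B, 4-aligned)
12..14  cpu  (2B, 2-aligned)
14..16  -- padding (2B)
16..68  lock  (52B, 4-aligned)

16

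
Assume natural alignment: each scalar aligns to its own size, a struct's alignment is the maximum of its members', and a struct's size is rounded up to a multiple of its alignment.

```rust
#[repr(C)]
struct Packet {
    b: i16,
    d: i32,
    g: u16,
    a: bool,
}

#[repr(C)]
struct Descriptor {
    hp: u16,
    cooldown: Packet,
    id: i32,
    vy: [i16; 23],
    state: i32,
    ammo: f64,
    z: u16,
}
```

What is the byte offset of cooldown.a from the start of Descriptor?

14

Packet: b at 0 (size 2, align 2) → ends 2; pad 2 to align 4 for d; d at 4 (size 4, align 4) → ends 8; g at 8 (size 2, align 2) → ends 10; a at 10 (size 1, align 1) → ends 11; tail pad 1 to reach multiple of 4; total 12 bytes, alignment 4
hp at 0 (size 2, align 2) → ends 2
pad 2 to align 4 for cooldown
cooldown at 4 (size 12, align 4) → ends 16
within Packet: a at 10
4 + 10 = 14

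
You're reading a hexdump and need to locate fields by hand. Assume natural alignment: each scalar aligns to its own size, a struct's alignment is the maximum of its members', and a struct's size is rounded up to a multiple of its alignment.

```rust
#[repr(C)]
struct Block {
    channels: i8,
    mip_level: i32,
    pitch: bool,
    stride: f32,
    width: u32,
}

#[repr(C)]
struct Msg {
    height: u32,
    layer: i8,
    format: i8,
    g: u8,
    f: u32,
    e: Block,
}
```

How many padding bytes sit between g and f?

1

Block: @0: channels [1B, align 1] → 1; +3 pad (align 4); @4: mip_level [4B, align 4] → 8; @8: pitch [1B, align 1] → 9; +3 pad (align 4); @12: stride [4B, align 4] → 16; @16: width [4B, align 4] → 20; size 20, align 4
@0: height [4B, align 4] → 4
@4: layer [1B, align 1] → 5
@5: format [1B, align 1] → 6
@6: g [1B, align 1] → 7
+1 pad (align 4)
@8: f [4B, align 4] → 12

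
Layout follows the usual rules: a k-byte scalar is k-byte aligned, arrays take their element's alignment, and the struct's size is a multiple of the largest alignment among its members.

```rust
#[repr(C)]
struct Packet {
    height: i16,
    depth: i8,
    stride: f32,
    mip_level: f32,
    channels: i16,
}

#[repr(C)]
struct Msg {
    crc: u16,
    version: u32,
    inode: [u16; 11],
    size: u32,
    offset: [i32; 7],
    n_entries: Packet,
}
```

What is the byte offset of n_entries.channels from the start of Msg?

Packet: 0..2  height  (2B, 2-aligned); 2..3  depth  (1B, 1-aligned); 3..4  -- padding (1B); 4..8  stride  (4B, 4-aligned); 8..12  mip_level  (4B, 4-aligned); 12..14  channels  (2B, 2-aligned); 14..16  -- tail padding (2B); sizeof = 16, alignof = 4
0..2  crc  (2B, 2-aligned)
2..4  -- padding (2B)
4..8  version  (4B, 4-aligned)
8..30  inode  (22B, 2-aligned)
30..32  -- padding (2B)
32..36  size  (4B, 4-aligned)
36..64  offset  (28B, 4-aligned)
64..80  n_entries  (16B, 4-aligned)
within Packet: channels at 12
64 + 12 = 76

76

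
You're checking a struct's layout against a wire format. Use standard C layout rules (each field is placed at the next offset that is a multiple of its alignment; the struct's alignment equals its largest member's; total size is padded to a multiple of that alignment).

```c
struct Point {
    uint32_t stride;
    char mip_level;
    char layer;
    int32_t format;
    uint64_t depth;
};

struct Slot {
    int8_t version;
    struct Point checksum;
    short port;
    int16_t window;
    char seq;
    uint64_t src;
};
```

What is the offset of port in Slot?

32

Point: stride at 0 (size 4, align 4) → ends 4; mip_level at 4 (size 1, align 1) → ends 5; layer at 5 (size 1, align 1) → ends 6; pad 2 to align 4 for format; format at 8 (size 4, align 4) → ends 12; pad 4 to align 8 for depth; depth at 16 (size 8, align 8) → ends 24; total 24 bytes, alignment 8
version at 0 (size 1, align 1) → ends 1
pad 7 to align 8 for checksum
checksum at 8 (size 24, align 8) → ends 32
port at 32 (size 2, align 2) → ends 34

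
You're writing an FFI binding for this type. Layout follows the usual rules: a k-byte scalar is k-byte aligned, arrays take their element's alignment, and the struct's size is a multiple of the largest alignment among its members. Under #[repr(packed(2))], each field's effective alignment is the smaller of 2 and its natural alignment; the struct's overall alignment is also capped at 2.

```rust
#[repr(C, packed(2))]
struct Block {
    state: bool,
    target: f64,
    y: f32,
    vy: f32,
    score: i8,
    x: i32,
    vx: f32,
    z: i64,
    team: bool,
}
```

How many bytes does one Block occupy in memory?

0..1  state  (1B, 1-aligned)
1..2  -- padding (1B)
2..10  target  (8B, 2-aligned)
10..14  y  (4B, 2-aligned)
14..18  vy  (4B, 2-aligned)
18..19  score  (1B, 1-aligned)
19..20  -- padding (1B)
20..24  x  (4B, 2-aligned)
24..28  vx  (4B, 2-aligned)
28..36  z  (8B, 2-aligned)
36..37  team  (1B, 1-aligned)
37..38  -- tail padding (1B)
sizeof = 38, alignof = 2

38 bytes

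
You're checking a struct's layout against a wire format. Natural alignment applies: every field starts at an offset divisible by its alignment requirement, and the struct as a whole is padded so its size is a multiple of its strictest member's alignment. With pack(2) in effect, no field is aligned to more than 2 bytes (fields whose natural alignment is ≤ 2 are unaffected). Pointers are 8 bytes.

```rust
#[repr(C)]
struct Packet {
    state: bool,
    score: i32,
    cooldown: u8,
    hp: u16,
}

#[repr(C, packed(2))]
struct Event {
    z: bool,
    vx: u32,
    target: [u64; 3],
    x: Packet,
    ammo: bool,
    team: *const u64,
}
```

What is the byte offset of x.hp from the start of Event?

Packet: 0..1  state  (1B, 1-aligned); 1..4  -- padding (3B); 4..8  score  (4B, 4-aligned); 8..9  cooldown  (1B, 1-aligned); 9..10  -- padding (1B); 10..12  hp  (2B, 2-aligned); sizeof = 12, alignof = 4
0..1  z  (1B, 1-aligned)
1..2  -- padding (1B)
2..6  vx  (4B, 2-aligned)
6..30  target  (24B, 2-aligned)
30..42  x  (12B, 2-aligned)
within Packet: hp at 10
30 + 10 = 40

40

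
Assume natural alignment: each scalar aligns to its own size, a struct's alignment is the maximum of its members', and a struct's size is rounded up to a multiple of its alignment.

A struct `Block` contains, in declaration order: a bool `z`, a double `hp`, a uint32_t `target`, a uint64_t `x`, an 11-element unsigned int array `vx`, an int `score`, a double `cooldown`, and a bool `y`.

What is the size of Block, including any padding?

@0: z [1B, align 1] → 1
+7 pad (align 8)
@8: hp [8B, align 8] → 16
@16: target [4B, align 4] → 20
+4 pad (align 8)
@24: x [8B, align 8] → 32
@32: vx [44B, align 4] → 76
@76: score [4B, align 4] → 80
@80: cooldown [8B, align 8] → 88
@88: y [1B, align 1] → 89
+7 tail pad (align 8)
size 96, align 8

96 bytes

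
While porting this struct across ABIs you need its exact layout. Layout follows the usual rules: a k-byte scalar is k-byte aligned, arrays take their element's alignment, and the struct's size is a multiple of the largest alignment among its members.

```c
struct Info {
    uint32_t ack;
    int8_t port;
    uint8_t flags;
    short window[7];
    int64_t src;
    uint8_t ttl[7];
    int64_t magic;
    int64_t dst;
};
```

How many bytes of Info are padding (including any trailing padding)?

0..4  ack  (4B, 4-aligned)
4..5  port  (1B, 1-aligned)
5..6  flags  (1B, 1-aligned)
6..20  window  (14B, 2-aligned)
20..24  -- padding (4B)
24..32  src  (8B, 8-aligned)
32..39  ttl  (7B, 1-aligned)
39..40  -- padding (1B)
40..48  magic  (8B, 8-aligned)
48..56  dst  (8B, 8-aligned)
sizeof = 56, alignof = 8
data bytes 51, size 56 → padding 5

5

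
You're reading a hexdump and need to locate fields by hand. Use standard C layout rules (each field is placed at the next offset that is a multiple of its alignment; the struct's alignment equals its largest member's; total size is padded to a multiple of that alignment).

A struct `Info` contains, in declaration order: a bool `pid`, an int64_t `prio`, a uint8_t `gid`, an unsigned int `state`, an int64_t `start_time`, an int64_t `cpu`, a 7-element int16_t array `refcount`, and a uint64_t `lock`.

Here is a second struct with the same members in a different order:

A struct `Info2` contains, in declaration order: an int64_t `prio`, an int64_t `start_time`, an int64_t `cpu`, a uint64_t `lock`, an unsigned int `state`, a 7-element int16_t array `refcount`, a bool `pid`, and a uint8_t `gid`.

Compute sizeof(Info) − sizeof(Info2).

8

@0: pid [1B, align 1] → 1
+7 pad (align 8)
@8: prio [8B, align 8] → 16
@16: gid [1B, align 1] → 17
+3 pad (align 4)
@20: state [4B, align 4] → 24
@24: start_time [8B, align 8] → 32
@32: cpu [8B, align 8] → 40
@40: refcount [14B, align 2] → 54
+2 pad (align 8)
@56: lock [8B, align 8] → 64
size 64, align 8
— Info2 —
@0: prio [8B, align 8] → 8
@8: start_time [8B, align 8] → 16
@16: cpu [8B, align 8] → 24
@24: lock [8B, align 8] → 32
@32: state [4B, align 4] → 36
@36: refcount [14B, align 2] → 50
@50: pid [1B, align 1] → 51
@51: gid [1B, align 1] → 52
+4 tail pad (align 8)
size 56, align 8
64 − 56 = 8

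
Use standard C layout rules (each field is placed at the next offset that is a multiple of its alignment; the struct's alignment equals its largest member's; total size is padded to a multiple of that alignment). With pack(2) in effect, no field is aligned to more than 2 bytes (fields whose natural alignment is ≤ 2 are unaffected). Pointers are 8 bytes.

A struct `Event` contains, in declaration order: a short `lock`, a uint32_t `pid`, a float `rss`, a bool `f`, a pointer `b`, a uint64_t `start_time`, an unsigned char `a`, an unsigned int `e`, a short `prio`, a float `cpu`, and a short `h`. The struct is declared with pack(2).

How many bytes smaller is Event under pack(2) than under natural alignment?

14

natural layout:
  @0: lock [2B, align 2] → 2
  +2 pad (align 4)
  @4: pid [4B, align 4] → 8
  @8: rss [4B, align 4] → 12
  @12: f [1B, align 1] → 13
  +3 pad (align 8)
  @16: b [8B, align 8] → 24
  @24: start_time [8B, align 8] → 32
  @32: a [1B, align 1] → 33
  +3 pad (align 4)
  @36: e [4B, align 4] → 40
  @40: prio [2B, align 2] → 42
  +2 pad (align 4)
  @44: cpu [4B, align 4] → 48
  @48: h [2B, align 2] → 50
  +6 tail pad (align 8)
  size 56, align 8
packed(2) layout:
  @0: lock [2B, align 2] → 2
  @2: pid [4B, align 2] → 6
  @6: rss [4B, align 2] → 10
  @10: f [1B, align 1] → 11
  +1 pad (align 2)
  @12: b [8B, align 2] → 20
  @20: start_time [8B, align 2] → 28
  @28: a [1B, align 1] → 29
  +1 pad (align 2)
  @30: e [4B, align 2] → 34
  @34: prio [2B, align 2] → 36
  @36: cpu [4B, align 2] → 40
  @40: h [2B, align 2] → 42
  size 42, align 2
56 − 42 = 14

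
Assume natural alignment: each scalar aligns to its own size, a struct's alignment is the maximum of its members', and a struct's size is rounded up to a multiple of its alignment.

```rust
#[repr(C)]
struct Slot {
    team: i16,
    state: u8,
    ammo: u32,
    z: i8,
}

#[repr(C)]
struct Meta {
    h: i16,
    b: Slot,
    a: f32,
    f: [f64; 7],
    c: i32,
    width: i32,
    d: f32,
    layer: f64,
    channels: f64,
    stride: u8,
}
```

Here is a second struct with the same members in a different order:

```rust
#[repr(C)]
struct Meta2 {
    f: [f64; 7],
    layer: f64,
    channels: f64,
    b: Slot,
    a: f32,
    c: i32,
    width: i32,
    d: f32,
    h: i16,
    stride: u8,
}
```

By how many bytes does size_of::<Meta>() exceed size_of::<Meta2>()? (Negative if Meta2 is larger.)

16

Slot: team at 0 (size 2, align 2) → ends 2; state at 2 (size 1, align 1) → ends 3; pad 1 to align 4 for ammo; ammo at 4 (size 4, align 4) → ends 8; z at 8 (size 1, align 1) → ends 9; tail pad 3 to reach multiple of 4; total 12 bytes, alignment 4
h at 0 (size 2, align 2) → ends 2
pad 2 to align 4 for b
b at 4 (size 12, align 4) → ends 16
a at 16 (size 4, align 4) → ends 20
pad 4 to align 8 for f
f at 24 (size 56, align 8) → ends 80
c at 80 (size 4, align 4) → ends 84
width at 84 (size 4, align 4) → ends 88
d at 88 (size 4, align 4) → ends 92
pad 4 to align 8 for layer
layer at 96 (size 8, align 8) → ends 104
channels at 104 (size 8, align 8) → ends 112
stride at 112 (size 1, align 1) → ends 113
tail pad 7 to reach multiple of 8
total 120 bytes, alignment 8
— Meta2 —
f at 0 (size 56, align 8) → ends 56
layer at 56 (size 8, align 8) → ends 64
channels at 64 (size 8, align 8) → ends 72
b at 72 (size 12, align 4) → ends 84
a at 84 (size 4, align 4) → ends 88
c at 88 (size 4, align 4) → ends 92
width at 92 (size 4, align 4) → ends 96
d at 96 (size 4, align 4) → ends 100
h at 100 (size 2, align 2) → ends 102
stride at 102 (size 1, align 1) → ends 103
tail pad 1 to reach multiple of 8
total 104 bytes, alignment 8
120 − 104 = 16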